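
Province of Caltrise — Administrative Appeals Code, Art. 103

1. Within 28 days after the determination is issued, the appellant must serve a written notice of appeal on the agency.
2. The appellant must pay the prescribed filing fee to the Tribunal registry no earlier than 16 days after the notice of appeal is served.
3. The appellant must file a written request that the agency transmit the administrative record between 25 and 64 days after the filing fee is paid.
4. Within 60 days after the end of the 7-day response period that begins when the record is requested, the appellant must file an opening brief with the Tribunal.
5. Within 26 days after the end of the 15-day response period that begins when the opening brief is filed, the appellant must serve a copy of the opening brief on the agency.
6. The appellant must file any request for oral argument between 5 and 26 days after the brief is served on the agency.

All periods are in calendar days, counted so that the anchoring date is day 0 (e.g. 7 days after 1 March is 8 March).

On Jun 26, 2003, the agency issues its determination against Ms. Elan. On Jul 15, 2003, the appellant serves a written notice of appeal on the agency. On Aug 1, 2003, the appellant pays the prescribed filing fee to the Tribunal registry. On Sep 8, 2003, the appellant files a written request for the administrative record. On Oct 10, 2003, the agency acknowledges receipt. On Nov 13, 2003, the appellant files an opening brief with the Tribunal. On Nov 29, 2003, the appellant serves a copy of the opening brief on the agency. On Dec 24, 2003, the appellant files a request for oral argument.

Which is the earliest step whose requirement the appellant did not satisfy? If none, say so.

None — every step was satisfied

Step 1 — counting 28 days from Jun 26, 2003 (when the determination is issued) gives a deadline of Jul 24, 2003; done Jul 15, 2003 — timely.
Step 2 — must wait 16 days from Jul 15, 2003 (when the notice of appeal is served), so not before Jul 31, 2003; done Aug 1, 2003, after the minimum wait.
Step 3 — 25 and 64 days from Aug 1, 2003 (when the filing fee is paid) are Aug 26, 2003 and Oct 4, 2003 respectively; Sep 8, 2003 falls inside that range.
Step 4 — counting 60 days from Sep 15, 2003 (end of the 7-day response period, which began when the record is requested on Sep 8, 2003) gives a deadline of Nov 14, 2003; completed Nov 13, 2003, before the deadline.
Step 5 — counting 26 days from Nov 28, 2003 (end of the 15-day response period, which began when the opening brief is filed on Nov 13, 2003) gives a deadline of Dec 24, 2003; done Nov 29, 2003 — timely.
Step 6 — 5 and 26 days from Nov 29, 2003 (when the brief is served on the agency) are Dec 4, 2003 and Dec 25, 2003 respectively; done Dec 24, 2003, which is between those dates.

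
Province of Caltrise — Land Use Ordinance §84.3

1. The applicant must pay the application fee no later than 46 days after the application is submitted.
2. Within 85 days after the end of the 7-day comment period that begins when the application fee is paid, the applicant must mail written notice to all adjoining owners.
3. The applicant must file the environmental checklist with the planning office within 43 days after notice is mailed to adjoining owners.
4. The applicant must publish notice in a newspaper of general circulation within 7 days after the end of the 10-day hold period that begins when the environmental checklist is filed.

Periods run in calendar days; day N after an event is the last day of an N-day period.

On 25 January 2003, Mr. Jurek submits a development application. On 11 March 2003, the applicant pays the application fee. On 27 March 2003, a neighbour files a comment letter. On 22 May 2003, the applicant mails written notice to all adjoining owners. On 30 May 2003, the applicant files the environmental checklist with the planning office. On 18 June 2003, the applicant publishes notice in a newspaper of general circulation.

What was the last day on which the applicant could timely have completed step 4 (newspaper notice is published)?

16 June 2003

The environmental checklist is filed on 30 May 2003; the 10-day hold period therefore ends 9 June 2003, and step 4 runs from that date. 7 days after 9 June 2003 is 16 June 2003.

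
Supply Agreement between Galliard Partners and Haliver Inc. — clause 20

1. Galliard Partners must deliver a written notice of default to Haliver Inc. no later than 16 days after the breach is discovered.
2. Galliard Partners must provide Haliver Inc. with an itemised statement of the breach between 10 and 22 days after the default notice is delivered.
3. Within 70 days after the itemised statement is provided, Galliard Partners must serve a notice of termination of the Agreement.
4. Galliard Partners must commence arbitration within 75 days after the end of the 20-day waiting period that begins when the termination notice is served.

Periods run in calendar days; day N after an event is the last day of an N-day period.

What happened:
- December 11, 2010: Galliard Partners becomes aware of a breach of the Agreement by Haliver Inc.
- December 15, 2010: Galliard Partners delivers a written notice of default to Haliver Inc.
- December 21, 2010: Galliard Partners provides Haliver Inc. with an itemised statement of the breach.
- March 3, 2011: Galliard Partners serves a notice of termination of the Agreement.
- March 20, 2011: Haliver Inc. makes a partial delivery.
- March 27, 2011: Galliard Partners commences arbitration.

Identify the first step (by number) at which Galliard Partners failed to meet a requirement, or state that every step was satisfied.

Step 2

(1) due by December 11, 2010 + 16 days = December 27, 2010; done December 15, 2010 — timely.
(2) the permitted window runs from December 15, 2010 + 10 = December 25, 2010 to December 15, 2010 + 22 = January 6, 2011; done December 21, 2010 — 4 days before the window opened.
The analysis stops there.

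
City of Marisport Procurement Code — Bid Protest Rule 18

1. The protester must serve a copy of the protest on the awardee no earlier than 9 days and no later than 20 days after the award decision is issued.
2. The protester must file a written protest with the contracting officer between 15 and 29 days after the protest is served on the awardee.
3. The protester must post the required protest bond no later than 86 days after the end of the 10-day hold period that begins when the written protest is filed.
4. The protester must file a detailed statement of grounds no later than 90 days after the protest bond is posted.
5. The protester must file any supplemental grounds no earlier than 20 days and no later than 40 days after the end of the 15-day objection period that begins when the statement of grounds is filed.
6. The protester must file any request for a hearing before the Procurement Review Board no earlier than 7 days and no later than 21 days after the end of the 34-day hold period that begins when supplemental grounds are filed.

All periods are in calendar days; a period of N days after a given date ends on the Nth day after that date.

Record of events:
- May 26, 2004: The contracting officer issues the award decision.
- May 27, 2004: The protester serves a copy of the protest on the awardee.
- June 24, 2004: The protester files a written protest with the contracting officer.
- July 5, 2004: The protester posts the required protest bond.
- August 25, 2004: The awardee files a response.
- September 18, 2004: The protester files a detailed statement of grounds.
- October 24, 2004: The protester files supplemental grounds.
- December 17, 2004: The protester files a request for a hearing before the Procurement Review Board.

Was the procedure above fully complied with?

(1) the permitted window runs from May 26, 2004 + 9 = June 4, 2004 to May 26, 2004 + 20 = June 15, 2004; May 27, 2004 is 8 days too early.

No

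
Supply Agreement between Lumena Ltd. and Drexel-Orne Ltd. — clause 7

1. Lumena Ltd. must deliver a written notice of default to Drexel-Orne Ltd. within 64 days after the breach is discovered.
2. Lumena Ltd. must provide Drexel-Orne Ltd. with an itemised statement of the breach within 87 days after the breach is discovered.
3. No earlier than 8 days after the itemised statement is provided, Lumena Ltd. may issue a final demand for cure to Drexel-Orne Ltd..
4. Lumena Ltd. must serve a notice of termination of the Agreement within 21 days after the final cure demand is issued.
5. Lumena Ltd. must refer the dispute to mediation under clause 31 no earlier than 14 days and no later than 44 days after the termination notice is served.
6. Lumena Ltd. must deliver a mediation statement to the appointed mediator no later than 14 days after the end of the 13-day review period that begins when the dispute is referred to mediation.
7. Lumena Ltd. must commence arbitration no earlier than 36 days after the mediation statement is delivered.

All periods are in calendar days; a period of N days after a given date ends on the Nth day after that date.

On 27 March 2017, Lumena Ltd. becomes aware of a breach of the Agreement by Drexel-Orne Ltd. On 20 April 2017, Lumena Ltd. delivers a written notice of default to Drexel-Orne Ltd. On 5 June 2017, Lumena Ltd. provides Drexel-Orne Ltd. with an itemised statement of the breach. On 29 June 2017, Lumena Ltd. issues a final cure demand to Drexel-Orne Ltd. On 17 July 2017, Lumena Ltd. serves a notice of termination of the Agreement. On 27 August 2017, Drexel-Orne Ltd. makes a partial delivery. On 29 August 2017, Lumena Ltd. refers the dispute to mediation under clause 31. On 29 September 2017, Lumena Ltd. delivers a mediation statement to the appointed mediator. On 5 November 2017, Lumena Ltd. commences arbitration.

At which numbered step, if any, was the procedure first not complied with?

(1) due by 27 March 2017 + 64 days = 30 May 2017; done 20 April 2017 — timely.
(2) due by 27 March 2017 + 87 days = 22 June 2017; 5 June 2017 is within that limit.
(3) permitted from 5 June 2017 + 8 days = 13 June 2017 onward; 29 June 2017 is on or after that date.
(4) due by 29 June 2017 + 21 days = 20 July 2017; done 17 July 2017 — timely.
(5) the permitted window runs from 17 July 2017 + 14 = 31 July 2017 to 17 July 2017 + 44 = 30 August 2017; 29 August 2017 falls inside that range.
(6) due by 11 September 2017 + 14 days = 25 September 2017; done 29 September 2017 — 4 days late.

Step 6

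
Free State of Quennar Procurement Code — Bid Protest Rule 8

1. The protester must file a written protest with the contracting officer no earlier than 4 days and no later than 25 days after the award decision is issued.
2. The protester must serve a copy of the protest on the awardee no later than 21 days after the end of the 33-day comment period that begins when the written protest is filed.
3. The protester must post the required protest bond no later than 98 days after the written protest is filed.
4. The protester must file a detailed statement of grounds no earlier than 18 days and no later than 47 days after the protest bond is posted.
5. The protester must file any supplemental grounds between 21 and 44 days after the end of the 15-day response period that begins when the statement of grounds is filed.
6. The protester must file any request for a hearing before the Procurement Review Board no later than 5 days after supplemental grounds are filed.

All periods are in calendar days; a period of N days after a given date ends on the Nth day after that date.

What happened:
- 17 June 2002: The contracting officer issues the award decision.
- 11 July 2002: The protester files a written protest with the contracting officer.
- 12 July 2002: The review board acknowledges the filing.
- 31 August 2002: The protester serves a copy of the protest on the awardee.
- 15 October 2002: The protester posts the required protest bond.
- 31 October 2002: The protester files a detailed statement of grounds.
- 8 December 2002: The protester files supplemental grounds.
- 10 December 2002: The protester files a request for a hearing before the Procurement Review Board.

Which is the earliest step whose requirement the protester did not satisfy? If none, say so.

Step 1 — 4 and 25 days from 17 June 2002 (when the award decision is issued) are 21 June 2002 and 12 July 2002 respectively; 11 July 2002 falls inside that range.
Step 2 — counting 21 days from 13 August 2002 (end of the 33-day comment period, which began when the written protest is filed on 11 July 2002) gives a deadline of 3 September 2002; 31 August 2002 is within that limit.
Step 3 — counting 98 days from 11 July 2002 (when the written protest is filed) gives a deadline of 17 October 2002; completed 15 October 2002, before the deadline.
Step 4 — 18 and 47 days from 15 October 2002 (when the protest bond is posted) are 2 November 2002 and 1 December 2002 respectively; done 31 October 2002 — 2 days before the window opened.
Later steps need not be reached.

Step 4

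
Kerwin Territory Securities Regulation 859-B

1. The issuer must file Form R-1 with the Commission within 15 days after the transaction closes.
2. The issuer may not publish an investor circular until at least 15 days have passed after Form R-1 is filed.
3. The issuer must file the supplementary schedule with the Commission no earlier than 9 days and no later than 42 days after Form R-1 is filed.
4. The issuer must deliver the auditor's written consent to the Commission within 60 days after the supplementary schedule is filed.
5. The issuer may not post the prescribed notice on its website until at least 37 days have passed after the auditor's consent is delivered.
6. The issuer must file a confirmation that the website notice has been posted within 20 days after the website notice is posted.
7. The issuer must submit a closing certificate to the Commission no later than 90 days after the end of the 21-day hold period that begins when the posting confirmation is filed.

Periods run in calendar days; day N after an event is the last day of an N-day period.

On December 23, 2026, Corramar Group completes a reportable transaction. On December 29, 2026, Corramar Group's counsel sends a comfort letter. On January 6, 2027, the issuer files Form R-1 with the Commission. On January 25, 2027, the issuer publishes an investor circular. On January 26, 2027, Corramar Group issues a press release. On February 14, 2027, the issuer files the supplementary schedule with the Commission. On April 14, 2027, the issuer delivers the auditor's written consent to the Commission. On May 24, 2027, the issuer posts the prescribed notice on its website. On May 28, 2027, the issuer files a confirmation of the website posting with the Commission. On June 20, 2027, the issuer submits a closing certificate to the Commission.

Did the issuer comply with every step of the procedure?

Step 1: 15 days after December 23, 2026 (when the transaction closes) is January 7, 2027; completed January 6, 2027, before the deadline.
Step 2: the earliest permitted date is 15 days after January 6, 2027 (when Form R-1 is filed), i.e. January 21, 2027; done January 25, 2027 — permitted.
Step 3: the window is 9–42 days after January 6, 2027 (when Form R-1 is filed), so January 15, 2027 through February 17, 2027; February 14, 2027 falls inside that range.
Step 4: 60 days after February 14, 2027 (when the supplementary schedule is filed) is April 15, 2027; completed April 14, 2027, before the deadline.
Step 5: the earliest permitted date is 37 days after April 14, 2027 (when the auditor's consent is delivered), i.e. May 21, 2027; done May 24, 2027, after the minimum wait.
Step 6: 20 days after May 24, 2027 (when the website notice is posted) is June 13, 2027; May 28, 2027 is within that limit.
Step 7: 90 days after June 18, 2027 (end of the 21-day hold period, which began when the posting confirmation is filed on May 28, 2027) is September 16, 2027; completed June 20, 2027, before the deadline.

Yes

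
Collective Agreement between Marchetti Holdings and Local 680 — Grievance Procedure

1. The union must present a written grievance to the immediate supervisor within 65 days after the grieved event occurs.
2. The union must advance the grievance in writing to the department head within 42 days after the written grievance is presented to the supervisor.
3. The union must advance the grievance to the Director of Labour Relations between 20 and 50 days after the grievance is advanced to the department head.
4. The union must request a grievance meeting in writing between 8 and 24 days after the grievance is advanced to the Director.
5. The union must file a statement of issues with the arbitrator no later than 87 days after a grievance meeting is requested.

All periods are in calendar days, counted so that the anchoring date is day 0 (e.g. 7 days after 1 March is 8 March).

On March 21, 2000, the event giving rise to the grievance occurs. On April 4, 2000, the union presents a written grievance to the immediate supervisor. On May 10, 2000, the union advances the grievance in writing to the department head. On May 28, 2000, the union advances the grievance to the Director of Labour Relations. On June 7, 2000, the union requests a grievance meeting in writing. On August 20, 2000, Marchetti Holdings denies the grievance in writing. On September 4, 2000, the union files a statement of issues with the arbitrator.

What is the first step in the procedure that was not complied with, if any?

(1) due by March 21, 2000 + 65 days = May 25, 2000; completed April 4, 2000, before the deadline.
(2) due by April 4, 2000 + 42 days = May 16, 2000; done May 10, 2000 — timely.
(3) the permitted window runs from May 10, 2000 + 20 = May 30, 2000 to May 10, 2000 + 50 = June 29, 2000; May 28, 2000 is 2 days too early.
That is the first point of non-compliance.

Step 3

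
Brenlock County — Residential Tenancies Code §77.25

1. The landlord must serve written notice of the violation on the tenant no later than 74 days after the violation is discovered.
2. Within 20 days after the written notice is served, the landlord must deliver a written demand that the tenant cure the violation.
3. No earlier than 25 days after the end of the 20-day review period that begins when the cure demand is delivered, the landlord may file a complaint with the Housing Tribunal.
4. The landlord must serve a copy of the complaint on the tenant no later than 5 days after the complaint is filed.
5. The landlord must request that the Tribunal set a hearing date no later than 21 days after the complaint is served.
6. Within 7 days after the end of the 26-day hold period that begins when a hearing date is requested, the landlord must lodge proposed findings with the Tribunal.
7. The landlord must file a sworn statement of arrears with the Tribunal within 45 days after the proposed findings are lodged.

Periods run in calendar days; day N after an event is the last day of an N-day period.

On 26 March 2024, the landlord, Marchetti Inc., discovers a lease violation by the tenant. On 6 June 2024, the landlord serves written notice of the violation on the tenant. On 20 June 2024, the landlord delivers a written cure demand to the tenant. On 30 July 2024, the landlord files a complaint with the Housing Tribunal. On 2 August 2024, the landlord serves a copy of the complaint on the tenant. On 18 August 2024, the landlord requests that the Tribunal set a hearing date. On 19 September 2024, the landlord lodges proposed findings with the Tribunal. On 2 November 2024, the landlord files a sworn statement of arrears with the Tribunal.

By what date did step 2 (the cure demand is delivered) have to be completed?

Step 2 runs from 6 June 2024, when the written notice is served. 20 days after 6 June 2024 is 26 June 2024.

26 June 2024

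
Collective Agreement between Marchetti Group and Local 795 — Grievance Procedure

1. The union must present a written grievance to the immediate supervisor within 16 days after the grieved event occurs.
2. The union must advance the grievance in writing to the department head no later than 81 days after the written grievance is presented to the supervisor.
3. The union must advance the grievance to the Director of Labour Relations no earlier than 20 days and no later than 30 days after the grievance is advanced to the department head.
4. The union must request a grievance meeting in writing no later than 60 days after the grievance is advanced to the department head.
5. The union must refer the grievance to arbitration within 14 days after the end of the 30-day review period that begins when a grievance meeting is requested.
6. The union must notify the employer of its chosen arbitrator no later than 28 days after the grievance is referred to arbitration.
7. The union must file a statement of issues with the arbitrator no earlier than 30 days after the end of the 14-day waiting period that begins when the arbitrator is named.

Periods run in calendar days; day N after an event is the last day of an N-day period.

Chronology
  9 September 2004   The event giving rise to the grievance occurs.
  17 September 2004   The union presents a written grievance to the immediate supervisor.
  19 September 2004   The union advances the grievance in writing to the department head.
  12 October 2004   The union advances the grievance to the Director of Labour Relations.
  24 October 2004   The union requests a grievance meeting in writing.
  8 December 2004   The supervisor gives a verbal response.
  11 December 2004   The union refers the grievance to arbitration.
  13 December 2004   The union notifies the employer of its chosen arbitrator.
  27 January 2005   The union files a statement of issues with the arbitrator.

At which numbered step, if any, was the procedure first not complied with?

(1) due by 9 September 2004 + 16 days = 25 September 2004; done 17 September 2004 — timely.
(2) due by 17 September 2004 + 81 days = 7 December 2004; done 19 September 2004 — timely.
(3) the permitted window runs from 19 September 2004 + 20 = 9 October 2004 to 19 September 2004 + 30 = 19 October 2004; 12 October 2004 falls inside that range.
(4) due by 19 September 2004 + 60 days = 18 November 2004; done 24 October 2004 — timely.
(5) due by 23 November 2004 + 14 days = 7 December 2004; not done until 11 December 2004, 4 days after the deadline.
Later steps need not be reached.

Step 5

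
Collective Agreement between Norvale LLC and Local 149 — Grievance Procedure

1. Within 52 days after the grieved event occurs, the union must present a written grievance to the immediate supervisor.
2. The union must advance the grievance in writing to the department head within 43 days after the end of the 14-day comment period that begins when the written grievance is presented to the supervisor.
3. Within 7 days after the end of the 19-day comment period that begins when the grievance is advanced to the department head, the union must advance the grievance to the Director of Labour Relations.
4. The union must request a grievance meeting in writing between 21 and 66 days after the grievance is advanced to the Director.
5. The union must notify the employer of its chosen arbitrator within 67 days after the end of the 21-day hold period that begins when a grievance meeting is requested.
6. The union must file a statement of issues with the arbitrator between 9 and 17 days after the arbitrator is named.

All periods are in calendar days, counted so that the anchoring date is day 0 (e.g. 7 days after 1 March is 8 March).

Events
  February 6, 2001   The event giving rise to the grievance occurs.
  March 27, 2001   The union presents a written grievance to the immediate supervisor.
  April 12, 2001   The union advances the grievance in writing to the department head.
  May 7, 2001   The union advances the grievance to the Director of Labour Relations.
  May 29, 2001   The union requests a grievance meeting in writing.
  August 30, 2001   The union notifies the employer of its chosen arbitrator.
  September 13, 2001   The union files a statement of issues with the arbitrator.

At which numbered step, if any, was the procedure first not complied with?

Step 1: 52 days after February 6, 2001 (when the grieved event occurs) is March 30, 2001; March 27, 2001 is within that limit.
Step 2: 43 days after April 10, 2001 (end of the 14-day comment period, which began when the written grievance is presented to the supervisor on March 27, 2001) is May 23, 2001; April 12, 2001 is within that limit.
Step 3: 7 days after May 1, 2001 (end of the 19-day comment period, which began when the grievance is advanced to the department head on April 12, 2001) is May 8, 2001; done May 7, 2001 — timely.
Step 4: the window is 21–66 days after May 7, 2001 (when the grievance is advanced to the Director), so May 28, 2001 through July 12, 2001; May 29, 2001 falls inside that range.
Step 5: 67 days after June 19, 2001 (end of the 21-day hold period, which began when a grievance meeting is requested on May 29, 2001) is August 25, 2001; not done until August 30, 2001, 5 days after the deadline.
The procedure was therefore not followed at step 5.

Step 5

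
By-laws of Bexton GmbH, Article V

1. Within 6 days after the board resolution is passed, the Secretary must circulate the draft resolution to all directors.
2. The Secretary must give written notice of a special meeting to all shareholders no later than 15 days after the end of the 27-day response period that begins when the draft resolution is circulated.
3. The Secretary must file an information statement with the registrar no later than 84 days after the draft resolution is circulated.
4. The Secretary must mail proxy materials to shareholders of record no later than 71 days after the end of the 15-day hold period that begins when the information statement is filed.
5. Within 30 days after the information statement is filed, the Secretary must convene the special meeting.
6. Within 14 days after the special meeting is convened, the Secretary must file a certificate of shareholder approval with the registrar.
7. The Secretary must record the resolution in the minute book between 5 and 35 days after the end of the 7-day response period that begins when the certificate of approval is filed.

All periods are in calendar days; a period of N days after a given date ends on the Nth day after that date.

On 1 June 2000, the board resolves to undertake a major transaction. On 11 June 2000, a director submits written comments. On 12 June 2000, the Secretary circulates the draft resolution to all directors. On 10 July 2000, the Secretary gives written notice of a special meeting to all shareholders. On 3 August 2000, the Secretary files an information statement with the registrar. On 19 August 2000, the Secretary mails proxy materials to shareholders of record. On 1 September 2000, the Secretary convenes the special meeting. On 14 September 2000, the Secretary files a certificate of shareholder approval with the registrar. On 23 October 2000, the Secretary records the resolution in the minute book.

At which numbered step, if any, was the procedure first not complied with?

Step 1 — counting 6 days from 1 June 2000 (when the board resolution is passed) gives a deadline of 7 June 2000; not done until 12 June 2000, 5 days after the deadline.
The analysis stops there.

Step 1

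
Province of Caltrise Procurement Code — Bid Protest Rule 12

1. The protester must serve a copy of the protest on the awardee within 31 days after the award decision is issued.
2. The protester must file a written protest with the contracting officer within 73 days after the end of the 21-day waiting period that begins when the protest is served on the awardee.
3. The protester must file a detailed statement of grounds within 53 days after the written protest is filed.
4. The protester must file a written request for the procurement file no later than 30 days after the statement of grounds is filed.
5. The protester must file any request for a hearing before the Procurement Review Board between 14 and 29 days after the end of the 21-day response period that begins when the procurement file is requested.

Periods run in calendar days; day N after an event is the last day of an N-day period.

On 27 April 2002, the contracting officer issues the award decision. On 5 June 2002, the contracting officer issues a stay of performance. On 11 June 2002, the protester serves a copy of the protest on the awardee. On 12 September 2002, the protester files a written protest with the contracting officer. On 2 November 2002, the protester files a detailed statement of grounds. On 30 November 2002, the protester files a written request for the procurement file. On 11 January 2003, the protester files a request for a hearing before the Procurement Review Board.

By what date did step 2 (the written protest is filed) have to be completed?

The protest is served on the awardee on 11 June 2002; the 21-day waiting period therefore ends 2 July 2002, and step 2 runs from that date. 73 days after 2 July 2002 is 13 September 2002.

13 September 2002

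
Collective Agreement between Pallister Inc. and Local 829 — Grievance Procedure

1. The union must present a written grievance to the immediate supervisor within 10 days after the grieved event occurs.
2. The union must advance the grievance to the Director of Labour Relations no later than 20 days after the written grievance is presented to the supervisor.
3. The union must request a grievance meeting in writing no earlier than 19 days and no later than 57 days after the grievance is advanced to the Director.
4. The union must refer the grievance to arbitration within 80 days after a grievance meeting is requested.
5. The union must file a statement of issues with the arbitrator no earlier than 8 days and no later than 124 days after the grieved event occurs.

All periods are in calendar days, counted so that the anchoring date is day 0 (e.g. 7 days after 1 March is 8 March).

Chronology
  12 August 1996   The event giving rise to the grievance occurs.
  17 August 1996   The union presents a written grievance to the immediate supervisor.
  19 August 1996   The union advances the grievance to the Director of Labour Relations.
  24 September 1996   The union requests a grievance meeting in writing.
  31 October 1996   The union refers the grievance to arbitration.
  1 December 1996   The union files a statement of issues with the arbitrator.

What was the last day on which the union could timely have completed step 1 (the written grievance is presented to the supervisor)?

Step 1 runs from 12 August 1996, when the grieved event occurs. 10 days after 12 August 1996 is 22 August 1996.

22 August 1996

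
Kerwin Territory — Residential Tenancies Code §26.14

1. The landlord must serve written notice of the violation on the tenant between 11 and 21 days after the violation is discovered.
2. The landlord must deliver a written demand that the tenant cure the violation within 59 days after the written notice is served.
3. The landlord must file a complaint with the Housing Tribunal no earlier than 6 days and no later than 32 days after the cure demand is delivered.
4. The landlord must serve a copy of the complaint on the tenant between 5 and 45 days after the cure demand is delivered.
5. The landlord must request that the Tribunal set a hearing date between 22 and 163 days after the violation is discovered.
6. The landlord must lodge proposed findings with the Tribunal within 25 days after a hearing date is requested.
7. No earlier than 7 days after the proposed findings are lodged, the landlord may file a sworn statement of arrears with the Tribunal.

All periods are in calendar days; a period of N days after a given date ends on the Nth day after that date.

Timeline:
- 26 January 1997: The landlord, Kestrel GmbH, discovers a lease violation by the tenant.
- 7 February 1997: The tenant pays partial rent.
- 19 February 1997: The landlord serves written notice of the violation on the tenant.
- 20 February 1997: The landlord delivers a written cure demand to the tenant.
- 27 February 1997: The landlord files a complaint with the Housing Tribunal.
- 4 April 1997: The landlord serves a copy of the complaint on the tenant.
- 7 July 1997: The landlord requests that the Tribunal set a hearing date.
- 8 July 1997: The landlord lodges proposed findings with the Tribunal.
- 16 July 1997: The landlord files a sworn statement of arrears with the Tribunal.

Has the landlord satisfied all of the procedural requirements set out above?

(1) the permitted window runs from 26 January 1997 + 11 = 6 February 1997 to 26 January 1997 + 21 = 16 February 1997; done 19 February 1997 — 3 days after the window closed.

No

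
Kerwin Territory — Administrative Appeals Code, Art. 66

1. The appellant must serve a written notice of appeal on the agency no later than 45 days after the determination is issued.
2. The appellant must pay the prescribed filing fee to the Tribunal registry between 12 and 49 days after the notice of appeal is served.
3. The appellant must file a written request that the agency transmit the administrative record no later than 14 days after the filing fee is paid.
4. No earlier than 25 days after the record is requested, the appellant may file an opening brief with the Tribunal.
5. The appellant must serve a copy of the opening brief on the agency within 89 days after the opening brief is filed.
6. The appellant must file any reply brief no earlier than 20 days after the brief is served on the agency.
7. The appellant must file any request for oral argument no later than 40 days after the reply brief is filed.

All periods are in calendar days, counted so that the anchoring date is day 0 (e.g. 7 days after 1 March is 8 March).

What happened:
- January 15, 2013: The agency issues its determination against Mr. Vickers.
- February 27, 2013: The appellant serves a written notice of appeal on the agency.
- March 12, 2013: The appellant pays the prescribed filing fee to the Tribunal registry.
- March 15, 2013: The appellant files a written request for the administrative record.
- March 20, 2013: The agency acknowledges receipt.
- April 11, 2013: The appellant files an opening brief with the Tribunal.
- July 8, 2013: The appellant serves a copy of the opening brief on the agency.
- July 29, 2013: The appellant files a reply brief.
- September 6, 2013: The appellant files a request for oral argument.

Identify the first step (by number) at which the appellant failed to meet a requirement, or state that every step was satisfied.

(1) due by January 15, 2013 + 45 days = March 1, 2013; completed February 27, 2013, before the deadline.
(2) the permitted window runs from February 27, 2013 + 12 = March 11, 2013 to February 27, 2013 + 49 = April 17, 2013; March 12, 2013 falls inside that range.
(3) due by March 12, 2013 + 14 days = March 26, 2013; completed March 15, 2013, before the deadline.
(4) permitted from March 15, 2013 + 25 days = April 9, 2013 onward; done April 11, 2013 — permitted.
(5) due by April 11, 2013 + 89 days = July 9, 2013; done July 8, 2013 — timely.
(6) permitted from July 8, 2013 + 20 days = July 28, 2013 onward; done July 29, 2013, after the minimum wait.
(7) due by July 29, 2013 + 40 days = September 7, 2013; done September 6, 2013 — timely.

None — every step was satisfied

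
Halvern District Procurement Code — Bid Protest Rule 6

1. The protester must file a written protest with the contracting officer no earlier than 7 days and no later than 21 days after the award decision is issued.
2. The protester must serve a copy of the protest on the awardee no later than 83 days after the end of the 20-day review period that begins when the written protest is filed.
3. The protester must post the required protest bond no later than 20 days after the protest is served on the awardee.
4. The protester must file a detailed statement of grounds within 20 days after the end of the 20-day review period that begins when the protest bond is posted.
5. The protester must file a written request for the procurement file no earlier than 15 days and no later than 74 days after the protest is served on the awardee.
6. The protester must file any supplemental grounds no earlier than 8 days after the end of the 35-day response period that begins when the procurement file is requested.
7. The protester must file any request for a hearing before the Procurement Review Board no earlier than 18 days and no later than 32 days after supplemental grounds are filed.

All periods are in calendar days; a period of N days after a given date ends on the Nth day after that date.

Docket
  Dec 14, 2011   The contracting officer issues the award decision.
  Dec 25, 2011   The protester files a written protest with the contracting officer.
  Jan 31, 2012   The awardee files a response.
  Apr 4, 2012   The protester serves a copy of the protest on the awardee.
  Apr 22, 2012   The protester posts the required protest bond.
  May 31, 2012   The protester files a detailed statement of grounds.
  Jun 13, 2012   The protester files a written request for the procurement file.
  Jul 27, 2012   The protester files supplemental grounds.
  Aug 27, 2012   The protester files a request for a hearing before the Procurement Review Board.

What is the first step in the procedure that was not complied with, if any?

None — every step was satisfied

(1) the permitted window runs from Dec 14, 2011 + 7 = Dec 21, 2011 to Dec 14, 2011 + 21 = Jan 4, 2012; Dec 25, 2011 falls inside that range.
(2) due by Jan 14, 2012 + 83 days = Apr 6, 2012; done Apr 4, 2012 — timely.
(3) due by Apr 4, 2012 + 20 days = Apr 24, 2012; done Apr 22, 2012 — timely.
(4) due by May 12, 2012 + 20 days = Jun 1, 2012; May 31, 2012 is within that limit.
(5) the permitted window runs from Apr 4, 2012 + 15 = Apr 19, 2012 to Apr 4, 2012 + 74 = Jun 17, 2012; done Jun 13, 2012 — within the window.
(6) permitted from Jul 18, 2012 + 8 days = Jul 26, 2012 onward; done Jul 27, 2012 — permitted.
(7) the permitted window runs from Jul 27, 2012 + 18 = Aug 14, 2012 to Jul 27, 2012 + 32 = Aug 28, 2012; done Aug 27, 2012, which is between those dates.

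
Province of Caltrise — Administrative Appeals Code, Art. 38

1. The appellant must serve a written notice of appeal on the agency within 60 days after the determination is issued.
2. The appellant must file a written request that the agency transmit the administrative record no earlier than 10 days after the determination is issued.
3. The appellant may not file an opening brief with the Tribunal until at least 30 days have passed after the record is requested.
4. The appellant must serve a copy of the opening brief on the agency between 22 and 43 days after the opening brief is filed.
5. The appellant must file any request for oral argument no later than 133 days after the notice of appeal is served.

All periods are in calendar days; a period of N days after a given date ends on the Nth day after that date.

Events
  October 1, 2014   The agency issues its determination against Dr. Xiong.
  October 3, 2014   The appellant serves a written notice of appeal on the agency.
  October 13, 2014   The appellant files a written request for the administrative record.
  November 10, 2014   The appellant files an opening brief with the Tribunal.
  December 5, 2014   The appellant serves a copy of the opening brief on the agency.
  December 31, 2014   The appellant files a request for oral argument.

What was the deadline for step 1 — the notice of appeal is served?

November 30, 2014

Step 1 runs from October 1, 2014, when the determination is issued. 60 days after October 1, 2014 is November 30, 2014.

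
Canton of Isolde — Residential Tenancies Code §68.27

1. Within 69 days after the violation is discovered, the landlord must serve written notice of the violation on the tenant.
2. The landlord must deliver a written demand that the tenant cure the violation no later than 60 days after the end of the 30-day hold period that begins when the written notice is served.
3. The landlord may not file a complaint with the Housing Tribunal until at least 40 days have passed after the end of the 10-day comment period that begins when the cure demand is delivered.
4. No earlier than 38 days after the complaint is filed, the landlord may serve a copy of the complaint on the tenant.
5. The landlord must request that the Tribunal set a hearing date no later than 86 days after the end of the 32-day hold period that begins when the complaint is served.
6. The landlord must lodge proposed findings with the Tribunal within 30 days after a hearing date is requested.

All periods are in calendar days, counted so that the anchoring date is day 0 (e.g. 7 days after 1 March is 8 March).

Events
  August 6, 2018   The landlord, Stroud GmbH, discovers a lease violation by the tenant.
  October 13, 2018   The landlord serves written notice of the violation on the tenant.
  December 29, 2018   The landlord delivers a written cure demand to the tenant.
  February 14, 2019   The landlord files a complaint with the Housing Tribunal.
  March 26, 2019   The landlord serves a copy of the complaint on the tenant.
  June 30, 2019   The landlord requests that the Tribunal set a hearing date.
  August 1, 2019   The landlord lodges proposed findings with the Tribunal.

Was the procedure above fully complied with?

No

Step 1: 69 days after August 6, 2018 (when the violation is discovered) is October 14, 2018; done October 13, 2018 — timely.
Step 2: 60 days after November 12, 2018 (end of the 30-day hold period, which began when the written notice is served on October 13, 2018) is January 11, 2019; completed December 29, 2018, before the deadline.
Step 3: the earliest permitted date is 40 days after January 8, 2019 (end of the 10-day comment period, which began when the cure demand is delivered on December 29, 2018), i.e. February 17, 2019; done February 14, 2019 — 3 days too early.
The procedure was therefore not followed at step 3.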